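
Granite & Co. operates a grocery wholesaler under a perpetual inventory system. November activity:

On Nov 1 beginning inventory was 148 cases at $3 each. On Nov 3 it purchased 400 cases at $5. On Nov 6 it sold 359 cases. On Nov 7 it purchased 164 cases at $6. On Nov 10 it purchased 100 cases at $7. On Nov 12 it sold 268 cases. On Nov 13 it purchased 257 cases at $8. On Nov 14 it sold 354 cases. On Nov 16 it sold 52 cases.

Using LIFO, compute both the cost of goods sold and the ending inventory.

COGS = $6,076; ending inventory = $108

Nov 6, 359 sold [LIFO — newest first]: 359 @ $5 = $1,795
Nov 12, 268 sold [LIFO — newest first]: 100 @ $7 + 164 @ $6 + 4 @ $5 = $1,704
Nov 14, 354 sold [LIFO — newest first]: 257 @ $8 + 37 @ $5 + 60 @ $3 = $2,421
Nov 16, 52 sold [LIFO — newest first]: 52 @ $3 = $156
Total COGS = $1,795 + $1,704 + $2,421 + $156 = $6,076
Ending inventory: 36 @ $3 = $108
Check: goods available $6,184 = COGS $6,076 + ending $108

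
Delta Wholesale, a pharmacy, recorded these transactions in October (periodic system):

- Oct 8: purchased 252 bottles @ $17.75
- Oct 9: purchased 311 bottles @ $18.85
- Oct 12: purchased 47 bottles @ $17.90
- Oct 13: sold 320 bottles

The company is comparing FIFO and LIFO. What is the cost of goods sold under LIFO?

FIFO COGS: 252 @ $17.75 + 68 @ $18.85 = $5,754.80
LIFO COGS: 47 @ $17.90 + 273 @ $18.85 = $5,987.35

COGS = $5,987.35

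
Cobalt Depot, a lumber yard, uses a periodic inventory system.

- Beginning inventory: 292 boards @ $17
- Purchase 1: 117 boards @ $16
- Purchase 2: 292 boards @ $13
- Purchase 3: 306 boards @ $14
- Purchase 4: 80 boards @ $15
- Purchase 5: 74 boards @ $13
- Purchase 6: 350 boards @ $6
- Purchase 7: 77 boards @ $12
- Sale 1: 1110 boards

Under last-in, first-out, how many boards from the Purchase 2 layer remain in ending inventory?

69

Sale 1 (1110) [LIFO — newest first]: 77 @ $12 + 350 @ $6 + 74 @ $13 + 80 @ $15 + 306 @ $14 + 223 @ $13 = $12,369
Ending inventory: 292 @ $17 + 117 @ $16 + 69 @ $13 = $7,733
Check: goods available $20,102 = COGS $12,369 + ending $7,733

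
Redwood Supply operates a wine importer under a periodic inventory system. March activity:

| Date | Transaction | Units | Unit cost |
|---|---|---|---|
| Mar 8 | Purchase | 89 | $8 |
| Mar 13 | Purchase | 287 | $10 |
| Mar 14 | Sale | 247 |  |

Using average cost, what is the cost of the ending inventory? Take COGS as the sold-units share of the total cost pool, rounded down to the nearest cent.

Ending inventory = $1,228.94

Mar 14, sell 247: 247/376 × $3,582.00 → $2,353.06
Ending inventory (cost pool remaining) = $1,228.94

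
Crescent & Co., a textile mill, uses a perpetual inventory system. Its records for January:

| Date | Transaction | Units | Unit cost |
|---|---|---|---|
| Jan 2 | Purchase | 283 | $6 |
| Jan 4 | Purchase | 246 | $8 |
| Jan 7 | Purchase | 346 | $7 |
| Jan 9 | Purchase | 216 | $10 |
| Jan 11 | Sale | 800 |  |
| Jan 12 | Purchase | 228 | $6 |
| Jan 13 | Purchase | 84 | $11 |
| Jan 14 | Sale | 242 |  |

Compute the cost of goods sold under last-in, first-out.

COGS = $8,358

Jan 11, 800 sold [LIFO — newest first]: 216 @ $10 + 346 @ $7 + 238 @ $8 = $6,486
Jan 14, 242 sold [LIFO — newest first]: 84 @ $11 + 158 @ $6 = $1,872
Total COGS = $6,486 + $1,872 = $8,358
Ending inventory: 283 @ $6 + 8 @ $8 + 70 @ $6 = $2,182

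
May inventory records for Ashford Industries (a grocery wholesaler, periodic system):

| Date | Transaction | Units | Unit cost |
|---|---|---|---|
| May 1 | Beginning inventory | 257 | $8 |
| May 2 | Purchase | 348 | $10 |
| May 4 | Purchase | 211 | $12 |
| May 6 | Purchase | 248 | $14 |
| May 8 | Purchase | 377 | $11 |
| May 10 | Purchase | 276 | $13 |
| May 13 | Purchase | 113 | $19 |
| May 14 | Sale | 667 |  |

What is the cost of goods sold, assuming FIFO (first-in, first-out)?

May 14, 667 sold [FIFO — oldest first]: 257 @ $8 + 348 @ $10 + 62 @ $12 = $6,280
Ending inventory: 149 @ $12 + 248 @ $14 + 377 @ $11 + 276 @ $13 + 113 @ $19 = $15,142
Check: goods available $21,422 = COGS $6,280 + ending $15,142

COGS = $6,280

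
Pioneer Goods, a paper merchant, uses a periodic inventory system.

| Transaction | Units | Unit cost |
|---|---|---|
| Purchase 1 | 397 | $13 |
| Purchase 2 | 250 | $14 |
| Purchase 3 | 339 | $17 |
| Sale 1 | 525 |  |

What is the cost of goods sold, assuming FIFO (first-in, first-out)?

Sale 1 (525) [FIFO — oldest first]: 397 @ $13 + 128 @ $14 = $6,953
Ending inventory: 122 @ $14 + 339 @ $17 = $7,471
Check: goods available $14,424 = COGS $6,953 + ending $7,471

COGS = $6,953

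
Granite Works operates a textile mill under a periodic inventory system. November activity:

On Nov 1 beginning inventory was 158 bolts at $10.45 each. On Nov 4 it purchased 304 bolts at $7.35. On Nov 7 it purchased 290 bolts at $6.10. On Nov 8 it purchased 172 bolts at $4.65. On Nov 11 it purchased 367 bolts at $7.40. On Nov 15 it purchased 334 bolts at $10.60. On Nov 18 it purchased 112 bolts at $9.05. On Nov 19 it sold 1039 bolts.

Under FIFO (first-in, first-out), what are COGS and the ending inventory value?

Nov 19, 1039 sold [FIFO — oldest first]: 158 @ $10.45 + 304 @ $7.35 + 290 @ $6.10 + 172 @ $4.65 + 115 @ $7.40 = $7,305.30
Ending inventory: 252 @ $7.40 + 334 @ $10.60 + 112 @ $9.05 = $6,418.80

COGS = $7,305.30; ending inventory = $6,418.80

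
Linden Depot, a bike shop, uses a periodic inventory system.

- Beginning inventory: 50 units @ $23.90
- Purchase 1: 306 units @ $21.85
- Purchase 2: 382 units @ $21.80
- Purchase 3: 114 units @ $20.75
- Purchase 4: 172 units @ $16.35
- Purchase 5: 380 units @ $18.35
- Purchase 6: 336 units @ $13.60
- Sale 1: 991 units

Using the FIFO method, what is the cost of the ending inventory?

Ending inventory = $12,082.15

Sale 1 (991) [FIFO — oldest first]: 50 @ $23.90 + 306 @ $21.85 + 382 @ $21.80 + 114 @ $20.75 + 139 @ $16.35 = $20,846.85
Ending inventory: 33 @ $16.35 + 380 @ $18.35 + 336 @ $13.60 = $12,082.15
Check: goods available $32,929.00 = COGS $20,846.85 + ending $12,082.15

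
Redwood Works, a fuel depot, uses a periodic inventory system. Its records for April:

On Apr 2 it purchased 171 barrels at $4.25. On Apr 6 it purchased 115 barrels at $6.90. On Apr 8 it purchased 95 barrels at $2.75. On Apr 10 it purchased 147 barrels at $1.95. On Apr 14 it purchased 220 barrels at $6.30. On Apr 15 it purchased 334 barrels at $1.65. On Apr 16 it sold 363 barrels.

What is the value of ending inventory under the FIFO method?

Apr 16, 363 sold [FIFO — oldest first]: 171 @ $4.25 + 115 @ $6.90 + 77 @ $2.75 = $1,732.00
Ending inventory: 18 @ $2.75 + 147 @ $1.95 + 220 @ $6.30 + 334 @ $1.65 = $2,273.25
Check: goods available $4,005.25 = COGS $1,732.00 + ending $2,273.25

Ending inventory = $2,273.25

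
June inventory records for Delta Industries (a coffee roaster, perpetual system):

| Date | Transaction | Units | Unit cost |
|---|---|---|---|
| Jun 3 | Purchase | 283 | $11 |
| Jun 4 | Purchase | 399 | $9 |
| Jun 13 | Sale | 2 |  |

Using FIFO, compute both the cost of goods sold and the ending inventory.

Jun 13, 2 sold [FIFO — oldest first]: 2 @ $11 = $22
Ending inventory: 281 @ $11 + 399 @ $9 = $6,682

COGS = $22; ending inventory = $6,682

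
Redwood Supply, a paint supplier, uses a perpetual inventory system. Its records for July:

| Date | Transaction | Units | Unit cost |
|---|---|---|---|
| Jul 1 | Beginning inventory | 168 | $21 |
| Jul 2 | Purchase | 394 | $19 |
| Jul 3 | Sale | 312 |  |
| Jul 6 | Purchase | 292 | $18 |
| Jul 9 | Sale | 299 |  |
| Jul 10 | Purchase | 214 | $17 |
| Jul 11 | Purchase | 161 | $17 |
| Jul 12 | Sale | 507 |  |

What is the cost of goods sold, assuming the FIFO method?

COGS = $20,758

Jul 3, 312 sold [FIFO — oldest first]: 168 @ $21 + 144 @ $19 = $6,264
Jul 9, 299 sold [FIFO — oldest first]: 250 @ $19 + 49 @ $18 = $5,632
Jul 12, 507 sold [FIFO — oldest first]: 243 @ $18 + 214 @ $17 + 50 @ $17 = $8,862
Total COGS = $6,264 + $5,632 + $8,862 = $20,758
Ending inventory: 111 @ $17 = $1,887
Check: goods available $22,645 = COGS $20,758 + ending $1,887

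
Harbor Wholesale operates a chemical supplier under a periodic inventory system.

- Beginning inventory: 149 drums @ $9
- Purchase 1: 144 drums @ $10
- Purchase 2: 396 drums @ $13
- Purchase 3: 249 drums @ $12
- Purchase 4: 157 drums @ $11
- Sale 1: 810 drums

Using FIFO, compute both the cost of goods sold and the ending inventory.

Sale 1 (810) [FIFO — oldest first]: 149 @ $9 + 144 @ $10 + 396 @ $13 + 121 @ $12 = $9,381
Ending inventory: 128 @ $12 + 157 @ $11 = $3,263

COGS = $9,381; ending inventory = $3,263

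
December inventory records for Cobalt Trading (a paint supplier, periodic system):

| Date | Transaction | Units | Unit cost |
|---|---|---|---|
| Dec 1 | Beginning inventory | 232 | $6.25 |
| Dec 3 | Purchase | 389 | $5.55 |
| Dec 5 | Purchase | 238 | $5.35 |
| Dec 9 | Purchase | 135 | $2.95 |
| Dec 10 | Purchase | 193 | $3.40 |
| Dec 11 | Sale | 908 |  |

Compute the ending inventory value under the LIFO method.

Ending inventory = $1,710.85

Dec 11, 908 sold [LIFO — newest first]: 193 @ $3.40 + 135 @ $2.95 + 238 @ $5.35 + 342 @ $5.55 = $4,225.85
Ending inventory: 232 @ $6.25 + 47 @ $5.55 = $1,710.85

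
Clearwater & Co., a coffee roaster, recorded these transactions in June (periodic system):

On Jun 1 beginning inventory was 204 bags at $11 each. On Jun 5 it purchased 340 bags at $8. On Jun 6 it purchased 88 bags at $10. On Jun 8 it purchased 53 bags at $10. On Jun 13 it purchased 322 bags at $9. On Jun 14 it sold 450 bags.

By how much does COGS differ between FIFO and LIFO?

FIFO COGS: 204 @ $11 + 246 @ $8 = $4,212
LIFO COGS: 322 @ $9 + 53 @ $10 + 75 @ $10 = $4,178
Difference = |$4,212 − $4,178| = $34

$34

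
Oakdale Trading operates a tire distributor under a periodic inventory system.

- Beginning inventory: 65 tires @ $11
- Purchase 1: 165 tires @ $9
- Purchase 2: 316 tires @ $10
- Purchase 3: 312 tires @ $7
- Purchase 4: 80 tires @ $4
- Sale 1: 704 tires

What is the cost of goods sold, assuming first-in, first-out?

Sale 1 (704) [FIFO — oldest first]: 65 @ $11 + 165 @ $9 + 316 @ $10 + 158 @ $7 = $6,466
Ending inventory: 154 @ $7 + 80 @ $4 = $1,398

COGS = $6,466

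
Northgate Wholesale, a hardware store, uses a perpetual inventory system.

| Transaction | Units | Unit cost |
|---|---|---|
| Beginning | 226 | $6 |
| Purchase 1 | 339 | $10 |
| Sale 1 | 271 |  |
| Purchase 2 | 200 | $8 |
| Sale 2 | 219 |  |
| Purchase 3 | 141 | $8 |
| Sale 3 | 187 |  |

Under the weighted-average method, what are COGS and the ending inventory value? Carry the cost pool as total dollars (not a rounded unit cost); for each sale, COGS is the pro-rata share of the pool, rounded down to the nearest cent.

COGS = $5,605.96; ending inventory = $1,868.04

After Beginning: 226 on hand, pool $1,356.00 (≈ $6.0000 each)
After Purchase 1: 565 on hand, pool $4,746.00 (≈ $8.4000 each)
Sale 1, sell 271: 271/565 × $4,746.00 → $2,276.40
After Purchase 2: 494 on hand, pool $4,069.60 (≈ $8.2381 each)
Sale 2, sell 219: 219/494 × $4,069.60 → $1,804.13
After Purchase 3: 416 on hand, pool $3,393.47 (≈ $8.1574 each)
Sale 3, sell 187: 187/416 × $3,393.47 → $1,525.43
Total COGS = $2,276.40 + $1,804.13 + $1,525.43 = $5,605.96
Ending inventory (cost pool remaining) = $1,868.04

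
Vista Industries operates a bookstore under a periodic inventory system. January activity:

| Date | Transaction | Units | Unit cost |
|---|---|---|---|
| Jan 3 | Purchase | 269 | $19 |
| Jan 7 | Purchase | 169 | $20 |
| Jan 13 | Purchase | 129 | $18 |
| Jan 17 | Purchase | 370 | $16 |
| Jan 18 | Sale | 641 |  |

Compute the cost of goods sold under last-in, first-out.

COGS = $11,082

Jan 18, 641 sold [LIFO — newest first]: 370 @ $16 + 129 @ $18 + 142 @ $20 = $11,082
Ending inventory: 269 @ $19 + 27 @ $20 = $5,651
Check: goods available $16,733 = COGS $11,082 + ending $5,651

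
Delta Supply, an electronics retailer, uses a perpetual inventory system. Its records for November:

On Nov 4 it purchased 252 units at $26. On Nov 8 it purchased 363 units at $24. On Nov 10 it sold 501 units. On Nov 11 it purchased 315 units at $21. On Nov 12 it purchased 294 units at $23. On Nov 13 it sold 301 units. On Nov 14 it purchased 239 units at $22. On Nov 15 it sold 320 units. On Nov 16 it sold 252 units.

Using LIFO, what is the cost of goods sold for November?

Nov 10, 501 sold [LIFO — newest first]: 363 @ $24 + 138 @ $26 = $12,300
Nov 13, 301 sold [LIFO — newest first]: 294 @ $23 + 7 @ $21 = $6,909
Nov 15, 320 sold [LIFO — newest first]: 239 @ $22 + 81 @ $21 = $6,959
Nov 16, 252 sold [LIFO — newest first]: 227 @ $21 + 25 @ $26 = $5,417
Total COGS = $12,300 + $6,909 + $6,959 + $5,417 = $31,585
Ending inventory: 89 @ $26 = $2,314

COGS = $31,585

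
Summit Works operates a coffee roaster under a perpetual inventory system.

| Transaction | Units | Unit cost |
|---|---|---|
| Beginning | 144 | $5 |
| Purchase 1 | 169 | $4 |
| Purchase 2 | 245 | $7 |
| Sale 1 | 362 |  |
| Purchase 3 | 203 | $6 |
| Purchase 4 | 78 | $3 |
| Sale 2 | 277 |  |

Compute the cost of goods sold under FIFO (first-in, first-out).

Sale 1 (362) [FIFO — oldest first]: 144 @ $5 + 169 @ $4 + 49 @ $7 = $1,739
Sale 2 (277) [FIFO — oldest first]: 196 @ $7 + 81 @ $6 = $1,858
Total COGS = $1,739 + $1,858 = $3,597
Ending inventory: 122 @ $6 + 78 @ $3 = $966
Check: goods available $4,563 = COGS $3,597 + ending $966

COGS = $3,597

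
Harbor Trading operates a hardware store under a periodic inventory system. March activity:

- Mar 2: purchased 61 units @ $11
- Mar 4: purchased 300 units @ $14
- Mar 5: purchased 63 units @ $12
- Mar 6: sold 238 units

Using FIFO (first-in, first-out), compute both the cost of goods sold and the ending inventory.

COGS = $3,149; ending inventory = $2,478

Mar 6, 238 sold [FIFO — oldest first]: 61 @ $11 + 177 @ $14 = $3,149
Ending inventory: 123 @ $14 + 63 @ $12 = $2,478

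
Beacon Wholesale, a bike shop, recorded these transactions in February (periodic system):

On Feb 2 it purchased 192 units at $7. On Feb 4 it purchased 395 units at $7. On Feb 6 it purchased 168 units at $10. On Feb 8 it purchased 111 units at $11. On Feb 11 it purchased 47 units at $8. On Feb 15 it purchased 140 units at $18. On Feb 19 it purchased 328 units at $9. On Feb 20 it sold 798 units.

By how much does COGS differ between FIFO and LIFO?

$2,515

FIFO COGS: 192 @ $7 + 395 @ $7 + 168 @ $10 + 43 @ $11 = $6,262
LIFO COGS: 328 @ $9 + 140 @ $18 + 47 @ $8 + 111 @ $11 + 168 @ $10 + 4 @ $7 = $8,777
Difference = |$6,262 − $8,777| = $2,515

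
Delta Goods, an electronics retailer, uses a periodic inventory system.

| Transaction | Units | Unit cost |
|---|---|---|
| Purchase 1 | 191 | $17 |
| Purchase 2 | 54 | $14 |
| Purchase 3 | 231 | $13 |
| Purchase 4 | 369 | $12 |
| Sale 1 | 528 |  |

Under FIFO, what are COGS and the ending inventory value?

Sale 1 (528) [FIFO — oldest first]: 191 @ $17 + 54 @ $14 + 231 @ $13 + 52 @ $12 = $7,630
Ending inventory: 317 @ $12 = $3,804

COGS = $7,630; ending inventory = $3,804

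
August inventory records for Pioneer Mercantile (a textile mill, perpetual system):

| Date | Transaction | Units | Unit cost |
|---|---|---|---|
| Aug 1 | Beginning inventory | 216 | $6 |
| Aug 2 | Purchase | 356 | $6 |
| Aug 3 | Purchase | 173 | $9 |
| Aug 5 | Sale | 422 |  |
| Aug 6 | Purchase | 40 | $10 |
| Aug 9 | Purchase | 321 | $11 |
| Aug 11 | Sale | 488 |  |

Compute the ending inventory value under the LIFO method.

Ending inventory = $1,176

Aug 5, 422 sold [LIFO — newest first]: 173 @ $9 + 249 @ $6 = $3,051
Aug 11, 488 sold [LIFO — newest first]: 321 @ $11 + 40 @ $10 + 107 @ $6 + 20 @ $6 = $4,693
Total COGS = $3,051 + $4,693 = $7,744
Ending inventory: 196 @ $6 = $1,176
Check: goods available $8,920 = COGS $7,744 + ending $1,176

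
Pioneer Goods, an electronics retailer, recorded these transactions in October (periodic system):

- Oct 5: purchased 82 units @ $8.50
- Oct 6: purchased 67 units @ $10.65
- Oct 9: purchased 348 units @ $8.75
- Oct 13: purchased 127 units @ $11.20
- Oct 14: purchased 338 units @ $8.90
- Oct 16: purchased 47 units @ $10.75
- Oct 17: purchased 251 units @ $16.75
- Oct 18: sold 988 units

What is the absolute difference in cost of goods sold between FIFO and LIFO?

$1,943.20

FIFO COGS: 82 @ $8.50 + 67 @ $10.65 + 348 @ $8.75 + 127 @ $11.20 + 338 @ $8.90 + 26 @ $10.75 = $9,165.65
LIFO COGS: 251 @ $16.75 + 47 @ $10.75 + 338 @ $8.90 + 127 @ $11.20 + 225 @ $8.75 = $11,108.85
Difference = |$9,165.65 − $11,108.85| = $1,943.20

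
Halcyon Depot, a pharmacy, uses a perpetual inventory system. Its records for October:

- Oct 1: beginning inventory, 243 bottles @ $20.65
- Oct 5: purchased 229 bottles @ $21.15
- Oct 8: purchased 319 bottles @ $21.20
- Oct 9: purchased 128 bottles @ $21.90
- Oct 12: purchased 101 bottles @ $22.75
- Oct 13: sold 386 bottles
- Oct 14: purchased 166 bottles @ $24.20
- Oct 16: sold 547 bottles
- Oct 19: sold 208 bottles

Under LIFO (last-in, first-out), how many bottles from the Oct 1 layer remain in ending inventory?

Oct 13, 386 sold [LIFO — newest first]: 101 @ $22.75 + 128 @ $21.90 + 157 @ $21.20 = $8,429.35
Oct 16, 547 sold [LIFO — newest first]: 166 @ $24.20 + 162 @ $21.20 + 219 @ $21.15 = $12,083.45
Oct 19, 208 sold [LIFO — newest first]: 10 @ $21.15 + 198 @ $20.65 = $4,300.20
Total COGS = $8,429.35 + $12,083.45 + $4,300.20 = $24,813.00
Ending inventory: 45 @ $20.65 = $929.25

45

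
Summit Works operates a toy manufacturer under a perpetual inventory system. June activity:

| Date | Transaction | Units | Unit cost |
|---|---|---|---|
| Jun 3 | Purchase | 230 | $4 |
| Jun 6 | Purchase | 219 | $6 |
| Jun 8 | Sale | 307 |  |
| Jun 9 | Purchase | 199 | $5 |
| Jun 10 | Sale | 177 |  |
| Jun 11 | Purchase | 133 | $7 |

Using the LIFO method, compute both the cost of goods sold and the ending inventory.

COGS = $2,551; ending inventory = $1,609

Jun 8, 307 sold [LIFO — newest first]: 219 @ $6 + 88 @ $4 = $1,666
Jun 10, 177 sold [LIFO — newest first]: 177 @ $5 = $885
Total COGS = $1,666 + $885 = $2,551
Ending inventory: 142 @ $4 + 22 @ $5 + 133 @ $7 = $1,609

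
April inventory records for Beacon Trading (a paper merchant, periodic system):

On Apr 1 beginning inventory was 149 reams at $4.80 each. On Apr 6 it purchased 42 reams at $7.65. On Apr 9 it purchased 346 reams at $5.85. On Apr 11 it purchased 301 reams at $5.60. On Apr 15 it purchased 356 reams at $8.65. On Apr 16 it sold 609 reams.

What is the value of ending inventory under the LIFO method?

Ending inventory = $3,329.40

Apr 16, 609 sold [LIFO — newest first]: 356 @ $8.65 + 253 @ $5.60 = $4,496.20
Ending inventory: 149 @ $4.80 + 42 @ $7.65 + 346 @ $5.85 + 48 @ $5.60 = $3,329.40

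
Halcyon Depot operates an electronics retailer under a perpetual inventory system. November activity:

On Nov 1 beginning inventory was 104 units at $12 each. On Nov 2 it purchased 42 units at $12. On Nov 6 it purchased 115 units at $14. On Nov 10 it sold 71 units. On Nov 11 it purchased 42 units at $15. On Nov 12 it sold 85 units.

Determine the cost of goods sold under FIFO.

Nov 10, 71 sold [FIFO — oldest first]: 71 @ $12 = $852
Nov 12, 85 sold [FIFO — oldest first]: 33 @ $12 + 42 @ $12 + 10 @ $14 = $1,040
Total COGS = $852 + $1,040 = $1,892
Ending inventory: 105 @ $14 + 42 @ $15 = $2,100

COGS = $1,892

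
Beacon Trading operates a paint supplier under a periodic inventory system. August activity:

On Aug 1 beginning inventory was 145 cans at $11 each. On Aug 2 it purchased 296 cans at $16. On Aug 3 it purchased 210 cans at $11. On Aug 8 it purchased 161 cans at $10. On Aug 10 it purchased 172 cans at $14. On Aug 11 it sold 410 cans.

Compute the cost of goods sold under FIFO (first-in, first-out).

Aug 11, 410 sold [FIFO — oldest first]: 145 @ $11 + 265 @ $16 = $5,835
Ending inventory: 31 @ $16 + 210 @ $11 + 161 @ $10 + 172 @ $14 = $6,824

COGS = $5,835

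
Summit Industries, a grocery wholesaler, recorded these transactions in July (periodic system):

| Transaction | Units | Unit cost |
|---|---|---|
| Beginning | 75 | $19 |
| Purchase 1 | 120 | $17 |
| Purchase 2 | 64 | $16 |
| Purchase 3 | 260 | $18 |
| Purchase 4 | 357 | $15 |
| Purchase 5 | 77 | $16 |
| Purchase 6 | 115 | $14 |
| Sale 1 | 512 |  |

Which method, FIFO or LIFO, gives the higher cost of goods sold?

FIFO

FIFO COGS: 75 @ $19 + 120 @ $17 + 64 @ $16 + 253 @ $18 = $9,043
LIFO COGS: 115 @ $14 + 77 @ $16 + 320 @ $15 = $7,642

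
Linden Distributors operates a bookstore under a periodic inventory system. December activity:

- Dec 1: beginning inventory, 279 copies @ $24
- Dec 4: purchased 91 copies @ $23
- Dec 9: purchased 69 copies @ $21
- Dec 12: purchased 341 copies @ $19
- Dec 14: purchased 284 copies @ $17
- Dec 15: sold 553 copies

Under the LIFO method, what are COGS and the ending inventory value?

Dec 15, 553 sold [LIFO — newest first]: 284 @ $17 + 269 @ $19 = $9,939
Ending inventory: 279 @ $24 + 91 @ $23 + 69 @ $21 + 72 @ $19 = $11,606

COGS = $9,939; ending inventory = $11,606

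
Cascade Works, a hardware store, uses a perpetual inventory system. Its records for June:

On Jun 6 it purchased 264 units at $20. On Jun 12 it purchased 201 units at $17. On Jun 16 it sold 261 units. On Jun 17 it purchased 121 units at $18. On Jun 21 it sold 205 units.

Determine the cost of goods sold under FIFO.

Jun 16, 261 sold [FIFO — oldest first]: 261 @ $20 = $5,220
Jun 21, 205 sold [FIFO — oldest first]: 3 @ $20 + 201 @ $17 + 1 @ $18 = $3,495
Total COGS = $5,220 + $3,495 = $8,715
Ending inventory: 120 @ $18 = $2,160
Check: goods available $10,875 = COGS $8,715 + ending $2,160

COGS = $8,715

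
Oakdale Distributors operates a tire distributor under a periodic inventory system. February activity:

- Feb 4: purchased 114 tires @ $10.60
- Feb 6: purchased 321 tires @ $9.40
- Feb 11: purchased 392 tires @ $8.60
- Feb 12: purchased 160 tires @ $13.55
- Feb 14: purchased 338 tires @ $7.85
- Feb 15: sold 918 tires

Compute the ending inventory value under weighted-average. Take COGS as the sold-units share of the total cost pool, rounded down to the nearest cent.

Ending inventory = $3,814.53

Feb 15, sell 918: 918/1325 × $12,418.30 → $8,603.77
Ending inventory (cost pool remaining) = $3,814.53
Check: goods available $12,418.30 = COGS $8,603.77 + ending $3,814.53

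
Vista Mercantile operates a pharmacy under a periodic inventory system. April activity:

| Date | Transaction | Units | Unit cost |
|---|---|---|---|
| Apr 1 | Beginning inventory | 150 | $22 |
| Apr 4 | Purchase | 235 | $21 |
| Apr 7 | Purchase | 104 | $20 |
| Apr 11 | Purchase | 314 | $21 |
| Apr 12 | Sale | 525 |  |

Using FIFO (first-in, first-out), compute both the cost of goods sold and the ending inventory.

Apr 12, 525 sold [FIFO — oldest first]: 150 @ $22 + 235 @ $21 + 104 @ $20 + 36 @ $21 = $11,071
Ending inventory: 278 @ $21 = $5,838

COGS = $11,071; ending inventory = $5,838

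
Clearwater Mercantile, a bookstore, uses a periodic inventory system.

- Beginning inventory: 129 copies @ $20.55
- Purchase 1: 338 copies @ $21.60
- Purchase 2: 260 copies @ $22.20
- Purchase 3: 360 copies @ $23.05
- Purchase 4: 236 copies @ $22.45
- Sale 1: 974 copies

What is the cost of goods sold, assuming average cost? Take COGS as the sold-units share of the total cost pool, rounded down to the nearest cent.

COGS = $21,585.51

Sale 1, sell 974: 974/1323 × $29,319.95 → $21,585.51
Ending inventory (cost pool remaining) = $7,734.44
Check: goods available $29,319.95 = COGS $21,585.51 + ending $7,734.44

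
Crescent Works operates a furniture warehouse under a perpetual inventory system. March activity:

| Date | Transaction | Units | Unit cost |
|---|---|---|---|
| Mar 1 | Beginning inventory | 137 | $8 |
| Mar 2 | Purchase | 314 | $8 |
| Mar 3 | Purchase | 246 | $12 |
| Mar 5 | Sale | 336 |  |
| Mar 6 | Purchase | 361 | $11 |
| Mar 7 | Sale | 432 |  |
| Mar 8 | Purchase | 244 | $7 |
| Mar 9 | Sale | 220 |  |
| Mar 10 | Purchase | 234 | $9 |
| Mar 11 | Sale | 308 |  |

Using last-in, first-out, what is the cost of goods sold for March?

COGS = $12,425

Mar 5, 336 sold [LIFO — newest first]: 246 @ $12 + 90 @ $8 = $3,672
Mar 7, 432 sold [LIFO — newest first]: 361 @ $11 + 71 @ $8 = $4,539
Mar 9, 220 sold [LIFO — newest first]: 220 @ $7 = $1,540
Mar 11, 308 sold [LIFO — newest first]: 234 @ $9 + 24 @ $7 + 50 @ $8 = $2,674
Total COGS = $3,672 + $4,539 + $1,540 + $2,674 = $12,425
Ending inventory: 137 @ $8 + 103 @ $8 = $1,920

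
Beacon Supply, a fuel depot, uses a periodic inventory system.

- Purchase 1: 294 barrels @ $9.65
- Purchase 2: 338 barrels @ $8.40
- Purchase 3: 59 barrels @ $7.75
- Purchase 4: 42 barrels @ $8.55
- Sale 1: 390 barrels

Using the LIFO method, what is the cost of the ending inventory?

Ending inventory = $3,248.70

Sale 1 (390) [LIFO — newest first]: 42 @ $8.55 + 59 @ $7.75 + 289 @ $8.40 = $3,243.95
Ending inventory: 294 @ $9.65 + 49 @ $8.40 = $3,248.70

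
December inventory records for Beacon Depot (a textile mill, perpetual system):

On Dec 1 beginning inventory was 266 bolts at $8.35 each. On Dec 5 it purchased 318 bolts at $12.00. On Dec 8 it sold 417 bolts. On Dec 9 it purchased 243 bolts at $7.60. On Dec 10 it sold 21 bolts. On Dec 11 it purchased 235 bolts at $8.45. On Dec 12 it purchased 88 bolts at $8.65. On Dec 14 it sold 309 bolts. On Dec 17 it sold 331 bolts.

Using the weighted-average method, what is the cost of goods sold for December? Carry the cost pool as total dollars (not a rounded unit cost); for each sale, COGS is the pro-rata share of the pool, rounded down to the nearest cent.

COGS = $10,010.24

After Dec 1: 266 on hand, pool $2,221.10 (≈ $8.3500 each)
After Dec 5: 584 on hand, pool $6,037.10 (≈ $10.3375 each)
Dec 8, sell 417: 417/584 × $6,037.10 → $4,310.73
After Dec 9: 410 on hand, pool $3,573.17 (≈ $8.7150 each)
Dec 10, sell 21: 21/410 × $3,573.17 → $183.01
After Dec 11: 624 on hand, pool $5,375.91 (≈ $8.6152 each)
After Dec 12: 712 on hand, pool $6,137.11 (≈ $8.6195 each)
Dec 14, sell 309: 309/712 × $6,137.11 → $2,663.43
Dec 17, sell 331: 331/403 × $3,473.68 → $2,853.07
Total COGS = $4,310.73 + $183.01 + $2,663.43 + $2,853.07 = $10,010.24
Ending inventory (cost pool remaining) = $620.61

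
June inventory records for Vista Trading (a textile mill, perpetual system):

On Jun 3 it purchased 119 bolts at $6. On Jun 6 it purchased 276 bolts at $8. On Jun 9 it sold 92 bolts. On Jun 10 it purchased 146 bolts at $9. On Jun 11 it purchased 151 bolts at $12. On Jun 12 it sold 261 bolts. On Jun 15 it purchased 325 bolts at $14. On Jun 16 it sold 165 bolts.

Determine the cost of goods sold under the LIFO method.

Jun 9, 92 sold [LIFO — newest first]: 92 @ $8 = $736
Jun 12, 261 sold [LIFO — newest first]: 151 @ $12 + 110 @ $9 = $2,802
Jun 16, 165 sold [LIFO — newest first]: 165 @ $14 = $2,310
Total COGS = $736 + $2,802 + $2,310 = $5,848
Ending inventory: 119 @ $6 + 184 @ $8 + 36 @ $9 + 160 @ $14 = $4,750

COGS = $5,848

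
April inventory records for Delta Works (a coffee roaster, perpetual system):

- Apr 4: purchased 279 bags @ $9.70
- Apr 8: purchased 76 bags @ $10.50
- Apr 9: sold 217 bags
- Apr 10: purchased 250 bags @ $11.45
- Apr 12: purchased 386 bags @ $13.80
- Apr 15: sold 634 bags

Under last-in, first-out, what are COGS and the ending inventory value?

Apr 9, 217 sold [LIFO — newest first]: 76 @ $10.50 + 141 @ $9.70 = $2,165.70
Apr 15, 634 sold [LIFO — newest first]: 386 @ $13.80 + 248 @ $11.45 = $8,166.40
Total COGS = $2,165.70 + $8,166.40 = $10,332.10
Ending inventory: 138 @ $9.70 + 2 @ $11.45 = $1,361.50

COGS = $10,332.10; ending inventory = $1,361.50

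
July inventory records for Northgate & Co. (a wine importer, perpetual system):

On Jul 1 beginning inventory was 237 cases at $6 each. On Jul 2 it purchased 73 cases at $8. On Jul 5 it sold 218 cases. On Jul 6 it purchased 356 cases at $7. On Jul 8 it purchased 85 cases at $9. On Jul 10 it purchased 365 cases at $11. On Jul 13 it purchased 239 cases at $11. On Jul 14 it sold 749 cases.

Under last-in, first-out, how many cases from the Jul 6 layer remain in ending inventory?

296

Jul 5, 218 sold [LIFO — newest first]: 73 @ $8 + 145 @ $6 = $1,454
Jul 14, 749 sold [LIFO — newest first]: 239 @ $11 + 365 @ $11 + 85 @ $9 + 60 @ $7 = $7,829
Total COGS = $1,454 + $7,829 = $9,283
Ending inventory: 92 @ $6 + 296 @ $7 = $2,624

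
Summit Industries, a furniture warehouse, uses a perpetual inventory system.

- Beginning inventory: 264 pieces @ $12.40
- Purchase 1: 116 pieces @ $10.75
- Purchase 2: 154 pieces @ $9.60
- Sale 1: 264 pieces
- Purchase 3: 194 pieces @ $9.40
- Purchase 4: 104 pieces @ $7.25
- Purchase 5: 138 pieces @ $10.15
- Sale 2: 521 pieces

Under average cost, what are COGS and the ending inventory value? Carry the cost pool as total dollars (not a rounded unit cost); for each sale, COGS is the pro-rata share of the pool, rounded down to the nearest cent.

After Beginning: 264 on hand, pool $3,273.60 (≈ $12.4000 each)
After Purchase 1: 380 on hand, pool $4,520.60 (≈ $11.8963 each)
After Purchase 2: 534 on hand, pool $5,999.00 (≈ $11.2341 each)
Sale 1, sell 264: 264/534 × $5,999.00 → $2,965.79
After Purchase 3: 464 on hand, pool $4,856.81 (≈ $10.4673 each)
After Purchase 4: 568 on hand, pool $5,610.81 (≈ $9.8782 each)
After Purchase 5: 706 on hand, pool $7,011.51 (≈ $9.9313 each)
Sale 2, sell 521: 521/706 × $7,011.51 → $5,174.21
Total COGS = $2,965.79 + $5,174.21 = $8,140.00
Ending inventory (cost pool remaining) = $1,837.30
Check: goods available $9,977.30 = COGS $8,140.00 + ending $1,837.30

COGS = $8,140.00; ending inventory = $1,837.30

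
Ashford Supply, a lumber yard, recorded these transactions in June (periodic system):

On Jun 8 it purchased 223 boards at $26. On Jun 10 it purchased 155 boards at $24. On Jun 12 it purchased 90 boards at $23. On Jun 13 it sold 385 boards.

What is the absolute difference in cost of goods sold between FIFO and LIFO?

FIFO COGS: 223 @ $26 + 155 @ $24 + 7 @ $23 = $9,679
LIFO COGS: 90 @ $23 + 155 @ $24 + 140 @ $26 = $9,430
Difference = |$9,679 − $9,430| = $249

$249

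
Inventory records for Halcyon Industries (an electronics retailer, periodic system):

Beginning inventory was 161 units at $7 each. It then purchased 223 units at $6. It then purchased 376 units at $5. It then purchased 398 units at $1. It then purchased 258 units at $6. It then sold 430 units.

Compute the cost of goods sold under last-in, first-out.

COGS = $1,720

Sale 1 (430) [LIFO — newest first]: 258 @ $6 + 172 @ $1 = $1,720
Ending inventory: 161 @ $7 + 223 @ $6 + 376 @ $5 + 226 @ $1 = $4,571
Check: goods available $6,291 = COGS $1,720 + ending $4,571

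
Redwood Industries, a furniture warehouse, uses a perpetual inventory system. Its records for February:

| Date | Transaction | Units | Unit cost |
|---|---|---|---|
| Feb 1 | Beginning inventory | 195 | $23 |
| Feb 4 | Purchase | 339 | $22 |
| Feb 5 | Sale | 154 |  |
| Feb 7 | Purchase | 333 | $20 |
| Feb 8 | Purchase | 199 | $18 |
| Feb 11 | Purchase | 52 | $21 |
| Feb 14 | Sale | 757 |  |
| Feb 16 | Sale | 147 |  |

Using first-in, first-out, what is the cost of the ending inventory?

Ending inventory = $1,236

Feb 5, 154 sold [FIFO — oldest first]: 154 @ $23 = $3,542
Feb 14, 757 sold [FIFO — oldest first]: 41 @ $23 + 339 @ $22 + 333 @ $20 + 44 @ $18 = $15,853
Feb 16, 147 sold [FIFO — oldest first]: 147 @ $18 = $2,646
Total COGS = $3,542 + $15,853 + $2,646 = $22,041
Ending inventory: 8 @ $18 + 52 @ $21 = $1,236
Check: goods available $23,277 = COGS $22,041 + ending $1,236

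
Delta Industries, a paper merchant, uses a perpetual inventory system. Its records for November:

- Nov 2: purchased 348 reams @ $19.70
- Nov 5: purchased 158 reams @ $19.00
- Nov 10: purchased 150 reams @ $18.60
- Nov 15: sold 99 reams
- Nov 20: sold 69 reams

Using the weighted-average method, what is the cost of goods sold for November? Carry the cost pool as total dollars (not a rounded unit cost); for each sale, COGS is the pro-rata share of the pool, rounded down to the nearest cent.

After Nov 2: 348 on hand, pool $6,855.60 (≈ $19.7000 each)
After Nov 5: 506 on hand, pool $9,857.60 (≈ $19.4814 each)
After Nov 10: 656 on hand, pool $12,647.60 (≈ $19.2799 each)
Nov 15, sell 99: 99/656 × $12,647.60 → $1,908.70
Nov 20, sell 69: 69/557 × $10,738.90 → $1,330.31
Total COGS = $1,908.70 + $1,330.31 = $3,239.01
Ending inventory (cost pool remaining) = $9,408.59

COGS = $3,239.01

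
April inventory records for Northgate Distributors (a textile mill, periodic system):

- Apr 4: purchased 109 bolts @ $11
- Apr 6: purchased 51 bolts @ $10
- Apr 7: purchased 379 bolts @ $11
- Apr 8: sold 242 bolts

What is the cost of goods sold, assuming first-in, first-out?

COGS = $2,611

Apr 8, 242 sold [FIFO — oldest first]: 109 @ $11 + 51 @ $10 + 82 @ $11 = $2,611
Ending inventory: 297 @ $11 = $3,267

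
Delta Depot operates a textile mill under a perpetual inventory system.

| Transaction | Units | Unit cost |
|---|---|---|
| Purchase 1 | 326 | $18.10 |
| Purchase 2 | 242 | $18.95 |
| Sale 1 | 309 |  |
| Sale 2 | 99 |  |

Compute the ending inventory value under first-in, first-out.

Sale 1 (309) [FIFO — oldest first]: 309 @ $18.10 = $5,592.90
Sale 2 (99) [FIFO — oldest first]: 17 @ $18.10 + 82 @ $18.95 = $1,861.60
Total COGS = $5,592.90 + $1,861.60 = $7,454.50
Ending inventory: 160 @ $18.95 = $3,032.00

Ending inventory = $3,032.00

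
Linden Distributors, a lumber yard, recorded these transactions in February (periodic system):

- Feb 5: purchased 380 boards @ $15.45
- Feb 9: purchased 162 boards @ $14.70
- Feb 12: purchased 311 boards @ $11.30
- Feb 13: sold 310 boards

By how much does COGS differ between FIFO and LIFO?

FIFO COGS: 310 @ $15.45 = $4,789.50
LIFO COGS: 310 @ $11.30 = $3,503.00
Difference = |$4,789.50 − $3,503.00| = $1,286.50

$1,286.50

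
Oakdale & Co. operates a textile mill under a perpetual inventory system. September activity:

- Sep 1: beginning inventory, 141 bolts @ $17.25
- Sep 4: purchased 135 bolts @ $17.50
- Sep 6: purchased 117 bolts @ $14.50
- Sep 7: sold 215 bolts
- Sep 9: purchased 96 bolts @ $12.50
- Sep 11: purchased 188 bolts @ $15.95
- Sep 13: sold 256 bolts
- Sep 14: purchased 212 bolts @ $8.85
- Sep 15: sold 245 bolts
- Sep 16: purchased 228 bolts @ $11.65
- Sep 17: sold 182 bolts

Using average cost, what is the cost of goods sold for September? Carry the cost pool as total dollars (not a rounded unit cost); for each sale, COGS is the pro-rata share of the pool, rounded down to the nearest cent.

COGS = $12,628.05

After Sep 1: 141 on hand, pool $2,432.25 (≈ $17.2500 each)
After Sep 4: 276 on hand, pool $4,794.75 (≈ $17.3723 each)
After Sep 6: 393 on hand, pool $6,491.25 (≈ $16.5172 each)
Sep 7, sell 215: 215/393 × $6,491.25 → $3,551.19
After Sep 9: 274 on hand, pool $4,140.06 (≈ $15.1097 each)
After Sep 11: 462 on hand, pool $7,138.66 (≈ $15.4516 each)
Sep 13, sell 256: 256/462 × $7,138.66 → $3,955.62
After Sep 14: 418 on hand, pool $5,059.24 (≈ $12.1034 each)
Sep 15, sell 245: 245/418 × $5,059.24 → $2,965.34
After Sep 16: 401 on hand, pool $4,750.10 (≈ $11.8456 each)
Sep 17, sell 182: 182/401 × $4,750.10 → $2,155.90
Total COGS = $3,551.19 + $3,955.62 + $2,965.34 + $2,155.90 = $12,628.05
Ending inventory (cost pool remaining) = $2,594.20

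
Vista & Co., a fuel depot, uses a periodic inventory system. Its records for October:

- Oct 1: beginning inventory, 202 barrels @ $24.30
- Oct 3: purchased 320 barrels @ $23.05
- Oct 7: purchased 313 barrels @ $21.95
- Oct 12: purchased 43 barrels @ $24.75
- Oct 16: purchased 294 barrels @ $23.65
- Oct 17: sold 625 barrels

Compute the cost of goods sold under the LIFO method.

COGS = $14,338.95

Oct 17, 625 sold [LIFO — newest first]: 294 @ $23.65 + 43 @ $24.75 + 288 @ $21.95 = $14,338.95
Ending inventory: 202 @ $24.30 + 320 @ $23.05 + 25 @ $21.95 = $12,833.35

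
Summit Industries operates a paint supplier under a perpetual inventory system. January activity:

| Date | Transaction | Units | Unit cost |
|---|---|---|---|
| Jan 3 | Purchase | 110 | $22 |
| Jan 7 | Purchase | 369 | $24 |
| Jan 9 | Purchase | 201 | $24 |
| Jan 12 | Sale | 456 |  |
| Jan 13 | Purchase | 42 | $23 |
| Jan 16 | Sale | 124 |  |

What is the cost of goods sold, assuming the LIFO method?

Jan 12, 456 sold [LIFO — newest first]: 201 @ $24 + 255 @ $24 = $10,944
Jan 16, 124 sold [LIFO — newest first]: 42 @ $23 + 82 @ $24 = $2,934
Total COGS = $10,944 + $2,934 = $13,878
Ending inventory: 110 @ $22 + 32 @ $24 = $3,188
Check: goods available $17,066 = COGS $13,878 + ending $3,188

COGS = $13,878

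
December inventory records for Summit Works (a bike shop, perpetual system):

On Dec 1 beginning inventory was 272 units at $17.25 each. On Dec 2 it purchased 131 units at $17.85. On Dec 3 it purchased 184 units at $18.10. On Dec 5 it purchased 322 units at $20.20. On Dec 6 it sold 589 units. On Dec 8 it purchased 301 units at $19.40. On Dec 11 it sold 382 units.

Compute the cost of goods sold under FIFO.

Dec 6, 589 sold [FIFO — oldest first]: 272 @ $17.25 + 131 @ $17.85 + 184 @ $18.10 + 2 @ $20.20 = $10,401.15
Dec 11, 382 sold [FIFO — oldest first]: 320 @ $20.20 + 62 @ $19.40 = $7,666.80
Total COGS = $10,401.15 + $7,666.80 = $18,067.95
Ending inventory: 239 @ $19.40 = $4,636.60

COGS = $18,067.95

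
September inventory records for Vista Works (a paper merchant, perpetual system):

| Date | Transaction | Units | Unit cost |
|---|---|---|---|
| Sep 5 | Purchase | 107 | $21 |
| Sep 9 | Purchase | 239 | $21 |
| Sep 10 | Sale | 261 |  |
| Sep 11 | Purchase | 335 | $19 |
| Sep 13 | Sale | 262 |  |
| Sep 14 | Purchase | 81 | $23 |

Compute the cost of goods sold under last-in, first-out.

COGS = $10,459

Sep 10, 261 sold [LIFO — newest first]: 239 @ $21 + 22 @ $21 = $5,481
Sep 13, 262 sold [LIFO — newest first]: 262 @ $19 = $4,978
Total COGS = $5,481 + $4,978 = $10,459
Ending inventory: 85 @ $21 + 73 @ $19 + 81 @ $23 = $5,035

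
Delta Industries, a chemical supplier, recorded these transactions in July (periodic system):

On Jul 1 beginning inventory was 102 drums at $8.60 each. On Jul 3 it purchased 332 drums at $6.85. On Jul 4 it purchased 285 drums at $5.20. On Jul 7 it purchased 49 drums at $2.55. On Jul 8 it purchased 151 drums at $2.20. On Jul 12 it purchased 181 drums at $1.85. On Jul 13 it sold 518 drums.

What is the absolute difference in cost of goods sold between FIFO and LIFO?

FIFO COGS: 102 @ $8.60 + 332 @ $6.85 + 84 @ $5.20 = $3,588.20
LIFO COGS: 181 @ $1.85 + 151 @ $2.20 + 49 @ $2.55 + 137 @ $5.20 = $1,504.40
Difference = |$3,588.20 − $1,504.40| = $2,083.80

$2,083.80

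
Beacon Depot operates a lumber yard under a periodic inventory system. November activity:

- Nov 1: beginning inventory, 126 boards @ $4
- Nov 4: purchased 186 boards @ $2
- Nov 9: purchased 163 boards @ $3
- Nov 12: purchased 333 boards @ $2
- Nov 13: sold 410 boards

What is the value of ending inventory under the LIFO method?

Nov 13, 410 sold [LIFO — newest first]: 333 @ $2 + 77 @ $3 = $897
Ending inventory: 126 @ $4 + 186 @ $2 + 86 @ $3 = $1,134
Check: goods available $2,031 = COGS $897 + ending $1,134

Ending inventory = $1,134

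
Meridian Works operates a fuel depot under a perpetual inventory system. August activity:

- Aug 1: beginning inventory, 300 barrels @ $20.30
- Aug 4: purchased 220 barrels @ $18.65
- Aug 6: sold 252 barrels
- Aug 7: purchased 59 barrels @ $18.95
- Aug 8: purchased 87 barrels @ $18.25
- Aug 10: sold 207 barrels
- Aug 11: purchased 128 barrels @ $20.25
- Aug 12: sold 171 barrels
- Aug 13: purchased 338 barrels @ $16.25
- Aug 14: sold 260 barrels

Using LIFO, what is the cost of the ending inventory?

Ending inventory = $4,596.70

Aug 6, 252 sold [LIFO — newest first]: 220 @ $18.65 + 32 @ $20.30 = $4,752.60
Aug 10, 207 sold [LIFO — newest first]: 87 @ $18.25 + 59 @ $18.95 + 61 @ $20.30 = $3,944.10
Aug 12, 171 sold [LIFO — newest first]: 128 @ $20.25 + 43 @ $20.30 = $3,464.90
Aug 14, 260 sold [LIFO — newest first]: 260 @ $16.25 = $4,225.00
Total COGS = $4,752.60 + $3,944.10 + $3,464.90 + $4,225.00 = $16,386.60
Ending inventory: 164 @ $20.30 + 78 @ $16.25 = $4,596.70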